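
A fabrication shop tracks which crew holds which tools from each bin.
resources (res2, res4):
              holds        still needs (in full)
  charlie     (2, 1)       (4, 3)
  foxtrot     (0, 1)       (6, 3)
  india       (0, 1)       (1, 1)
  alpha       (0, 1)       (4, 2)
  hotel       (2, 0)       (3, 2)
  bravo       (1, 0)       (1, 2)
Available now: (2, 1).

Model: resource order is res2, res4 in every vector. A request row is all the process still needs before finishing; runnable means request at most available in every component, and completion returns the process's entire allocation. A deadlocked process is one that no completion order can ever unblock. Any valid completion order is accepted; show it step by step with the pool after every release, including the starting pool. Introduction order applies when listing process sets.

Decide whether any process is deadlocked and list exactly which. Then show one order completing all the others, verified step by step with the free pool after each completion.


The deadlocked set is empty.
Key observation: no deadlock: india fits now, and the freed resources carry the rest through.
A valid finishing order for the others: india, bravo, hotel, alpha, charlie, foxtrot. Step-by-step check:
  pool = (2, 1)
  run india (needs (1, 1), free (2, 1)); after release of (0, 1) the pool is (2, 2)
  run bravo (needs (1, 2), free (2, 2)); after release of (1, 0) the pool is (3, 2)
  run hotel (needs (3, 2), free (3, 2)); after release of (2, 0) the pool is (5, 2)
  run alpha (needs (4, 2), free (5, 2)); after release of (0, 1) the pool is (5, 3)
  run charlie (needs (4, 3), free (5, 3)); after release of (2, 1) the pool is (7, 4)
  run foxtrot (needs (6, 3), free (7, 4)); after release of (0, 1) the pool is (7, 5)


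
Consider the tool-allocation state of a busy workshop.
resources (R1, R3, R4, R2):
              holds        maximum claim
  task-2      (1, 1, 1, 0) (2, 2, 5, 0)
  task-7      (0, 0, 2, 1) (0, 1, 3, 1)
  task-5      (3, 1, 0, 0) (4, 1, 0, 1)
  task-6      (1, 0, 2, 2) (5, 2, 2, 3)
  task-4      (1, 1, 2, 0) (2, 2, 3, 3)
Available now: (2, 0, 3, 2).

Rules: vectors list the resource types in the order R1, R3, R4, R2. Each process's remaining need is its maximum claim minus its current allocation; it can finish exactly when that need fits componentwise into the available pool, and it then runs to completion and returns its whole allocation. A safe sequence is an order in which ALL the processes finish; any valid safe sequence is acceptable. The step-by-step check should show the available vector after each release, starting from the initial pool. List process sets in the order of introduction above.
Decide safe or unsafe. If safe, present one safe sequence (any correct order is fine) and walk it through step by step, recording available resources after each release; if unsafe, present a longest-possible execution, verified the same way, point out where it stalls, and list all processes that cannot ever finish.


SAFE — a valid safe sequence is task-5, task-7, task-2, task-6, task-4.
Key observation: at task-7 the run first touches a limit — (0, 1, 1, 0) against (5, 1, 3, 2), exact on a resource it actually requests.
Step-by-step check:
  pool = (2, 0, 3, 2)
  run task-5 (needs (1, 0, 0, 1), free (2, 0, 3, 2)); after release of (3, 1, 0, 0) the pool is (5, 1, 3, 2)
  run task-7 (needs (0, 1, 1, 0), free (5, 1, 3, 2)); after release of (0, 0, 2, 1) the pool is (5, 1, 5, 3)
  run task-2 (needs (1, 1, 4, 0), free (5, 1, 5, 3)); after release of (1, 1, 1, 0) the pool is (6, 2, 6, 3)
  run task-6 (needs (4, 2, 0, 1), free (6, 2, 6, 3)); after release of (1, 0, 2, 2) the pool is (7, 2, 8, 5)
  run task-4 (needs (1, 1, 1, 3), free (7, 2, 8, 5)); after release of (1, 1, 2, 0) the pool is (8, 3, 10, 5)


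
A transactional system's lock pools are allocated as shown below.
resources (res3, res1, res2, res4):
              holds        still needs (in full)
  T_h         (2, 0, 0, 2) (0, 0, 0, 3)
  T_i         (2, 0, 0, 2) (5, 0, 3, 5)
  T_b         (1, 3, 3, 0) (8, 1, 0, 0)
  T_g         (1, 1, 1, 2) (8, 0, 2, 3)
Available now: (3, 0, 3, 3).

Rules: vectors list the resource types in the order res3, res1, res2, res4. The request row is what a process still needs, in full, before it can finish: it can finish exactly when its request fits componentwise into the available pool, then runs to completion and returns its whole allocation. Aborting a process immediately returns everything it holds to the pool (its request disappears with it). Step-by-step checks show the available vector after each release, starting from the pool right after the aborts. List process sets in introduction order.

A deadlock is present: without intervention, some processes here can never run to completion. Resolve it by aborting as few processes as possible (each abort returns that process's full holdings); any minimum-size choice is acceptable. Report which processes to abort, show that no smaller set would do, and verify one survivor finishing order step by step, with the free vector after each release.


Abort T_g.
Key observation: T_b had no path to completion before; after the abort of T_g ((1, 1, 1, 2) returned), step 3 is where it fits.
Why nothing smaller works: aborting no one leaves the state deadlocked as given.
One survivor order: T_h, T_i, T_b. Verifying each step (post-abort pool first):
  pool = (4, 1, 4, 5)
  T_h: need (0, 0, 0, 3) fits (4, 1, 4, 5); releases (2, 0, 0, 2), pool now (6, 1, 4, 7)
  T_i: need (5, 0, 3, 5) fits (6, 1, 4, 7); releases (2, 0, 0, 2), pool now (8, 1, 4, 9)
  T_b: need (8, 1, 0, 0) fits (8, 1, 4, 9); releases (1, 3, 3, 0), pool now (9, 4, 7, 9)


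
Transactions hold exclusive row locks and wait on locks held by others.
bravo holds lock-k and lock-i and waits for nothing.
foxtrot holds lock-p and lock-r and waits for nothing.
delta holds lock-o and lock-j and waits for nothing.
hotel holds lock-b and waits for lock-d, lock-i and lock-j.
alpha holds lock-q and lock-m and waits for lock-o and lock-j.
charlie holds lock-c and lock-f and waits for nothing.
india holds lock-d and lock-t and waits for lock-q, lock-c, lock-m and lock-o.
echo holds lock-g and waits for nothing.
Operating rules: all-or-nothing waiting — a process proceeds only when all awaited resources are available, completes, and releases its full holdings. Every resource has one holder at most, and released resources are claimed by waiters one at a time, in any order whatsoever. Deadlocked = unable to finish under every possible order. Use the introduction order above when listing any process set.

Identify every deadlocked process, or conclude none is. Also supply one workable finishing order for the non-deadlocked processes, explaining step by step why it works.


No process is deadlocked.
Key observation: there is no circular wait here — follow any chain and it reaches a process that is free to run now.
One completion order for the rest: foxtrot, charlie, delta, bravo, alpha, echo, india, hotel.
Walking it through:
  foxtrot: no waits; runs immediately, freeing lock-p and lock-r
  charlie: no waits; runs immediately, freeing lock-c and lock-f
  delta: no waits; runs immediately, freeing lock-o and lock-j
  bravo: no waits; runs immediately, freeing lock-k and lock-i
  alpha: everything it awaited (lock-o and lock-j) is free; runs, freeing lock-q and lock-m
  echo: no waits; runs immediately, freeing lock-g
  india: everything it awaited (lock-q, lock-c, lock-m and lock-o) is free; runs, freeing lock-d and lock-t
  hotel: everything it awaited (lock-d, lock-i and lock-j) is free; runs, freeing lock-b


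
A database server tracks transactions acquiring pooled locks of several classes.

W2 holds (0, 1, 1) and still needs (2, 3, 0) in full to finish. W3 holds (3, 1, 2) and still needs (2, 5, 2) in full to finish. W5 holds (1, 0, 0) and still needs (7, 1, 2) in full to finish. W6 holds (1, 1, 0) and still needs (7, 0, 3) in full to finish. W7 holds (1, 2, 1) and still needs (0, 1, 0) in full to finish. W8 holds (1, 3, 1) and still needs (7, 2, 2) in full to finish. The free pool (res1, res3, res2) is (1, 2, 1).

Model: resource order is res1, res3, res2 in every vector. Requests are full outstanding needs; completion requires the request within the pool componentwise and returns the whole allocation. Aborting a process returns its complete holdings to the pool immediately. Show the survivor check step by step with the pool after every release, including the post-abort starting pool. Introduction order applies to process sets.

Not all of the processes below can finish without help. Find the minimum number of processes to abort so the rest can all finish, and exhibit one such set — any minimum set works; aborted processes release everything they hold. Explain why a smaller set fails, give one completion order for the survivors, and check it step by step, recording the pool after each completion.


Minimum abort set: W6 and W8.
Key observation: aborting W6 and W8 returns (2, 4, 1), and W5 — hopeless before — runs at step 4 with the returned capacity in the pool.
No one abort is enough; case by case: W2 alone leaves W5 blocked (short on res1); W3 alone leaves W5 blocked (short on res1); W5 alone leaves W6 blocked (short on res1); W6 alone leaves W5 blocked (short on res1); W7 alone leaves W5 blocked (short on res1); W8 alone leaves W5 blocked (short on res1).
The survivors complete as W2, W3, W7, W5. Step-by-step check (starting from the post-abort pool):
  pool = (3, 6, 2)
  W2: need (2, 3, 0) fits (3, 6, 2); releases (0, 1, 1), pool now (3, 7, 3)
  W3: need (2, 5, 2) fits (3, 7, 3); releases (3, 1, 2), pool now (6, 8, 5)
  W7: need (0, 1, 0) fits (6, 8, 5); releases (1, 2, 1), pool now (7, 10, 6)
  W5: need (7, 1, 2) fits (7, 10, 6); releases (1, 0, 0), pool now (8, 10, 6)


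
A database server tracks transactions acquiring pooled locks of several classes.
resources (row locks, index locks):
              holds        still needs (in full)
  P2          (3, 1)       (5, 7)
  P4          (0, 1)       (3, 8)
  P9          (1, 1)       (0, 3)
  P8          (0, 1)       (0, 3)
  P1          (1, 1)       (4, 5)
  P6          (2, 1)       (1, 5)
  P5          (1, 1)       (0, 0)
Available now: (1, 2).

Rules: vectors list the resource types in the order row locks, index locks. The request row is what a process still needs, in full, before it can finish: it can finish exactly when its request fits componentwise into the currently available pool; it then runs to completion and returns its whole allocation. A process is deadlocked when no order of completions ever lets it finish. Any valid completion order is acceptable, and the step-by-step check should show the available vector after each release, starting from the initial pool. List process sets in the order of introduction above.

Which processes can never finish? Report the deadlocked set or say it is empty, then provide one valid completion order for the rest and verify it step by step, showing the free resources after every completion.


No process is deadlocked.
Key observation: beginning at P5, releases accumulate fast enough that every process eventually fits.
The rest can finish in the order P5, P8, P9, P6, P1, P2, P4. Check, step by step:
  pool = (1, 2)
  P5: need (0, 0) fits (1, 2); releases (1, 1), pool now (2, 3)
  P8: need (0, 3) fits (2, 3); releases (0, 1), pool now (2, 4)
  P9: need (0, 3) fits (2, 4); releases (1, 1), pool now (3, 5)
  P6: need (1, 5) fits (3, 5); releases (2, 1), pool now (5, 6)
  P1: need (4, 5) fits (5, 6); releases (1, 1), pool now (6, 7)
  P2: need (5, 7) fits (6, 7); releases (3, 1), pool now (9, 8)
  P4: need (3, 8) fits (9, 8); releases (0, 1), pool now (9, 9)


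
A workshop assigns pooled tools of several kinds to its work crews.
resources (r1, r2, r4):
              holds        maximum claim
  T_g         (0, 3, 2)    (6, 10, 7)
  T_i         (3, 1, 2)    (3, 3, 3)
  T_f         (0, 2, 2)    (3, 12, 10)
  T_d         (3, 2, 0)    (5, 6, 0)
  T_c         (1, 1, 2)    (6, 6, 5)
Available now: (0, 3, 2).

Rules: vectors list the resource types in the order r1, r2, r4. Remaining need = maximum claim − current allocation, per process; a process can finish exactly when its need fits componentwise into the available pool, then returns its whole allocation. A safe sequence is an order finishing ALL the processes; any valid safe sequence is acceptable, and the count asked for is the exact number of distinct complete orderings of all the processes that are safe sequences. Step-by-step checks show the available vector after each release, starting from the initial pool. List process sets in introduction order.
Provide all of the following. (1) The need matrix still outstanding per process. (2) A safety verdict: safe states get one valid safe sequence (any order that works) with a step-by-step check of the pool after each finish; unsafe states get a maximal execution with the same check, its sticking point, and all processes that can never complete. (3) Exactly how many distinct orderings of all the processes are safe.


(1) Need matrix, components ordered r1, r2, r4:
  T_g: (6, 7, 5)
  T_i: (0, 2, 1)
  T_f: (3, 10, 8)
  T_d: (2, 4, 0)
  T_c: (5, 5, 3)
(2) SAFE. One safe sequence: T_i, T_d, T_c, T_g, T_f.
Key observation: reading the order forward, T_d is the first process whose need (2, 4, 0) meets the free pool (3, 4, 4) exactly on a resource it requests.
Check, step by step:
  pool = (0, 3, 2)
  T_i needs (0, 2, 1) <= (0, 3, 2) -> finishes; pool += (3, 1, 2) = (3, 4, 4)
  T_d needs (2, 4, 0) <= (3, 4, 4) -> finishes; pool += (3, 2, 0) = (6, 6, 4)
  T_c needs (5, 5, 3) <= (6, 6, 4) -> finishes; pool += (1, 1, 2) = (7, 7, 6)
  T_g needs (6, 7, 5) <= (7, 7, 6) -> finishes; pool += (0, 3, 2) = (7, 10, 8)
  T_f needs (3, 10, 8) <= (7, 10, 8) -> finishes; pool += (0, 2, 2) = (7, 12, 10)
(3) Exactly 1 of the possible complete orderings is a safe sequence.


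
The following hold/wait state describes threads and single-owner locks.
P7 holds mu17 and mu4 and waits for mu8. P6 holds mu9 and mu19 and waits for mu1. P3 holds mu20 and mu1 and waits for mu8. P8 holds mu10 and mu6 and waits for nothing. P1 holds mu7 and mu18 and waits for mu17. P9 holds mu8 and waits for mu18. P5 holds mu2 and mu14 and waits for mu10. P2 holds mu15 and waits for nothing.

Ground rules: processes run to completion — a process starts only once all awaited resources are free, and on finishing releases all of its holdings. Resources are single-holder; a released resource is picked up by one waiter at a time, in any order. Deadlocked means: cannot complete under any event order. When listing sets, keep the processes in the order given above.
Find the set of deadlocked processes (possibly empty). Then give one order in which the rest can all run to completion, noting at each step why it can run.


Deadlocked: P7, P6, P3, P1 and P9.
Key observation: along P7 -> P9 -> P1 -> P7, each member waits on what the next one holds — a deadlock; P6 and P3 wait into the deadlock from upstream.
The rest can finish in the order P8, P2, P5.
Verifying each step:
  run P8 (it waits on nothing); releases mu10 and mu6
  run P2 (it waits on nothing); releases mu15
  P5 waits on mu10 — all released -> runs and releases mu2 and mu14


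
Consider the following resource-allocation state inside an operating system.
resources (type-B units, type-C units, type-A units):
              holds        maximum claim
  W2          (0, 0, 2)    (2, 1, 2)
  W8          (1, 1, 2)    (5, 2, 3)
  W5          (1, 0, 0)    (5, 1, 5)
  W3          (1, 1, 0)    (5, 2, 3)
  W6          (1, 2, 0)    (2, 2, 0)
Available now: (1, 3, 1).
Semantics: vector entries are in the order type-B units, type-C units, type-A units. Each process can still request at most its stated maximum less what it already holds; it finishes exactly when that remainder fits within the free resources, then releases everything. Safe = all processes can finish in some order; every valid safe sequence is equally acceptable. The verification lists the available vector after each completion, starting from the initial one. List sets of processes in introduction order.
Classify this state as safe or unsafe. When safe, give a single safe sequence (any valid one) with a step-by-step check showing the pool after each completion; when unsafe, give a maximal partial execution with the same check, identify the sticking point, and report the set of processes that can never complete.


UNSAFE.
Key observation: type-B units is the bottleneck — with W6, W2 done the pool holds (2, 5, 3), short of every remaining need.
A maximal execution: W6, W2 — then nothing else fits. Walking it through:
  pool = (1, 3, 1)
  W6 needs (1, 0, 0) <= (1, 3, 1) -> finishes; pool += (1, 2, 0) = (2, 5, 1)
  W2 needs (2, 1, 0) <= (2, 5, 1) -> finishes; pool += (0, 0, 2) = (2, 5, 3)
  W8 cannot run: need (4, 1, 1) vs free (2, 5, 3) (insufficient type-B units)
  W5 cannot run: need (4, 1, 5) vs free (2, 5, 3) (insufficient type-B units and type-A units)
  W3 cannot run: need (4, 1, 3) vs free (2, 5, 3) (insufficient type-B units)
Permanently blocked: W8, W5 and W3.


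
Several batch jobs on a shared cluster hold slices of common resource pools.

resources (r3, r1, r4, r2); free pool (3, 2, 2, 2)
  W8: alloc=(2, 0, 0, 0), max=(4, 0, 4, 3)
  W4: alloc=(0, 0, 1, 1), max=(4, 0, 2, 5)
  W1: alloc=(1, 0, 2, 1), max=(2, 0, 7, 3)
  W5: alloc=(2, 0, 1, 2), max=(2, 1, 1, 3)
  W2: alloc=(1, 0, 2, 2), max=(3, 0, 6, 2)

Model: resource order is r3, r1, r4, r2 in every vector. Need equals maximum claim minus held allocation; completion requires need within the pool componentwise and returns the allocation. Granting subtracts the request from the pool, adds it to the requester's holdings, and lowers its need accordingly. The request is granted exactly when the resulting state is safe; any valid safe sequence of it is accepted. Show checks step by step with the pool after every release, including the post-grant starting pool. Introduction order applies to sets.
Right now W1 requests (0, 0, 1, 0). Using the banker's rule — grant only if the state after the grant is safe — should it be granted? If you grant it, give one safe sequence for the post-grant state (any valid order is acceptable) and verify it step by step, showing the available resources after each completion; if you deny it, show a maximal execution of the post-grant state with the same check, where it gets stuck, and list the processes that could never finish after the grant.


DENY: after the grant no complete ordering would exist.
Key observation: once W5, W4 finish, the pool peaks at (5, 2, 3, 5) — and every remaining process still needs more r4 than that.
Pretend the grant happened; the run W5, W4 goes as far as possible. Check, step by step:
  pool = (3, 2, 1, 2)
  W5: need (0, 1, 0, 1) fits (3, 2, 1, 2); releases (2, 0, 1, 2), pool now (5, 2, 2, 4)
  W4: need (4, 0, 1, 4) fits (5, 2, 2, 4); releases (0, 0, 1, 1), pool now (5, 2, 3, 5)
  blocked: W8 wants (2, 0, 4, 3), pool (5, 2, 3, 5) — not enough r4
  blocked: W1 wants (1, 0, 4, 2), pool (5, 2, 3, 5) — not enough r4
  blocked: W2 wants (2, 0, 4, 0), pool (5, 2, 3, 5) — not enough r4
Had the request been granted, W8, W1 and W2 could never finish.


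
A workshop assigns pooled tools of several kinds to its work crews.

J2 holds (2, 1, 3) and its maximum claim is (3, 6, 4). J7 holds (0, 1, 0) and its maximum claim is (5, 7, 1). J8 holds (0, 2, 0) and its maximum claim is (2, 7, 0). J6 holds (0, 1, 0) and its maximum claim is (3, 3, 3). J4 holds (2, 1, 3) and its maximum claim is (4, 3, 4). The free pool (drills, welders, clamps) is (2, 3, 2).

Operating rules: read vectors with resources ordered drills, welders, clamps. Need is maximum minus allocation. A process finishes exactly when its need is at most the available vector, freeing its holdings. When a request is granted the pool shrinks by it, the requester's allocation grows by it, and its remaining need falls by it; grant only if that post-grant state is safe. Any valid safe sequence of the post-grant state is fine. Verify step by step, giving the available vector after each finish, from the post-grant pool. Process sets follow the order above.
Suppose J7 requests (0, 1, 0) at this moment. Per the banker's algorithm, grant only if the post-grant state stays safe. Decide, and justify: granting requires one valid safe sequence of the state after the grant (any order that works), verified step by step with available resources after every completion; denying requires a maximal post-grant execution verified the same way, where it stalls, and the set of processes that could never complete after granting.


DENY — the pretend-granted state is unsafe.
Key observation: once J4, J6 finish, the pool peaks at (4, 4, 5) — and every remaining process still needs more welders than that.
After a pretend grant, a maximal execution: J4, J6 — then nothing else fits. Verifying each step:
  pool = (2, 2, 2)
  J4 needs (2, 2, 1) <= (2, 2, 2) -> finishes; pool += (2, 1, 3) = (4, 3, 5)
  J6 needs (3, 2, 3) <= (4, 3, 5) -> finishes; pool += (0, 1, 0) = (4, 4, 5)
  J2 cannot run: need (1, 5, 1) vs free (4, 4, 5) (insufficient welders)
  J7 cannot run: need (5, 5, 1) vs free (4, 4, 5) (insufficient drills and welders)
  J8 cannot run: need (2, 5, 0) vs free (4, 4, 5) (insufficient welders)
Had the request been granted, J2, J7 and J8 could never finish.


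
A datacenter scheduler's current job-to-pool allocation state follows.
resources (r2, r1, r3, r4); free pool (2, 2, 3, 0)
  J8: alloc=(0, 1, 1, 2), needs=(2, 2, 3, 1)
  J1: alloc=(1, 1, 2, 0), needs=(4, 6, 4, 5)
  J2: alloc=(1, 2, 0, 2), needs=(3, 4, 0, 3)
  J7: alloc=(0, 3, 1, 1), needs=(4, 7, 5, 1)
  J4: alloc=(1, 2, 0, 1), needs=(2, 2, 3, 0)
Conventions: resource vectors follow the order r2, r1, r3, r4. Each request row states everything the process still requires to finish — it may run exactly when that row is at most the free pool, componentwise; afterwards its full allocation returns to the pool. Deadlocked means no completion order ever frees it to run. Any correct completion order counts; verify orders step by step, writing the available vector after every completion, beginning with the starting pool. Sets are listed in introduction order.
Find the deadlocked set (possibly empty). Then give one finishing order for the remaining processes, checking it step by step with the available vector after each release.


No process is deadlocked.
Key observation: J4 leads a chain of completions in which each release enables another process.
The rest can finish in the order J4, J8, J2, J1, J7. Walking it through:
  pool = (2, 2, 3, 0)
  run J4 (needs (2, 2, 3, 0), free (2, 2, 3, 0)); after release of (1, 2, 0, 1) the pool is (3, 4, 3, 1)
  run J8 (needs (2, 2, 3, 1), free (3, 4, 3, 1)); after release of (0, 1, 1, 2) the pool is (3, 5, 4, 3)
  run J2 (needs (3, 4, 0, 3), free (3, 5, 4, 3)); after release of (1, 2, 0, 2) the pool is (4, 7, 4, 5)
  run J1 (needs (4, 6, 4, 5), free (4, 7, 4, 5)); after release of (1, 1, 2, 0) the pool is (5, 8, 6, 5)
  run J7 (needs (4, 7, 5, 1), free (5, 8, 6, 5)); after release of (0, 3, 1, 1) the pool is (5, 11, 7, 6)


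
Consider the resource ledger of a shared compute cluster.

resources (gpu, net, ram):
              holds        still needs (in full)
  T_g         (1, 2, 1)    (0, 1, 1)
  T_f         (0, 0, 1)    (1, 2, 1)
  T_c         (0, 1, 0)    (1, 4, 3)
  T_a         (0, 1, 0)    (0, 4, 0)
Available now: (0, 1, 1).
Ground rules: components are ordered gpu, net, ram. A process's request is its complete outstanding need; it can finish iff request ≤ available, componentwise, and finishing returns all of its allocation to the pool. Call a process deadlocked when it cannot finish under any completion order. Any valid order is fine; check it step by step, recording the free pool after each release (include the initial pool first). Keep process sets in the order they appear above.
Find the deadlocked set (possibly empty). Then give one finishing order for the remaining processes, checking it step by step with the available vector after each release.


Deadlocked: T_c and T_a.
Key observation: no order helps: past T_g, T_f, the free pool tops out at (1, 3, 3), below what each blocked process needs in net.
A valid finishing order for the others: T_g, T_f. Step-by-step check:
  pool = (0, 1, 1)
  run T_g (needs (0, 1, 1), free (0, 1, 1)); after release of (1, 2, 1) the pool is (1, 3, 2)
  run T_f (needs (1, 2, 1), free (1, 3, 2)); after release of (0, 0, 1) the pool is (1, 3, 3)
The stuck group stays short no matter what:
  blocked: T_c wants (1, 4, 3), pool (1, 3, 3) — not enough net
  blocked: T_a wants (0, 4, 0), pool (1, 3, 3) — not enough net


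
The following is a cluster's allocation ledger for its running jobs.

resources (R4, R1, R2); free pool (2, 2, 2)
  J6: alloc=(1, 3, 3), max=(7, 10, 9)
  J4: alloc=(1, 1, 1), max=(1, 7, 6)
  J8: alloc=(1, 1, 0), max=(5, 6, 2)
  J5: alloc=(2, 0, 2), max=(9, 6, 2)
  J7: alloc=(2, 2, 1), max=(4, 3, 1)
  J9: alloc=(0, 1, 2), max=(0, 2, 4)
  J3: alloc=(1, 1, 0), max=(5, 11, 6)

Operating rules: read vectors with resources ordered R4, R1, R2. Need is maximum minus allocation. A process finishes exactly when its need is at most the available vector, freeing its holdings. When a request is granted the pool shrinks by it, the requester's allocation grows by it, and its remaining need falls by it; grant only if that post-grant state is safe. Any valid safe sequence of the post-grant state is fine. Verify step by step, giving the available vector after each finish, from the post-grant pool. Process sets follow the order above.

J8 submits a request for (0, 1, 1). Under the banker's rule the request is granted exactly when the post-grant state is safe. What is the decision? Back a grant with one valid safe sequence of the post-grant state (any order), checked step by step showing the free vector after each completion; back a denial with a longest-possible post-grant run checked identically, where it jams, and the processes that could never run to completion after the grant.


GRANT — the state after the grant stays safe, e.g. via J7, J9, J8, J4, J6, J3, J5.
Key observation: even at the reduced pool (2, 1, 1), J7 fits immediately, so safety survives the grant.
Step-by-step check of the post-grant state:
  pool = (2, 1, 1)
  run J7 (needs (2, 1, 0), free (2, 1, 1)); after release of (2, 2, 1) the pool is (4, 3, 2)
  run J9 (needs (0, 1, 2), free (4, 3, 2)); after release of (0, 1, 2) the pool is (4, 4, 4)
  run J8 (needs (4, 4, 1), free (4, 4, 4)); after release of (1, 2, 1) the pool is (5, 6, 5)
  run J4 (needs (0, 6, 5), free (5, 6, 5)); after release of (1, 1, 1) the pool is (6, 7, 6)
  run J6 (needs (6, 7, 6), free (6, 7, 6)); after release of (1, 3, 3) the pool is (7, 10, 9)
  run J3 (needs (4, 10, 6), free (7, 10, 9)); after release of (1, 1, 0) the pool is (8, 11, 9)
  run J5 (needs (7, 6, 0), free (8, 11, 9)); after release of (2, 0, 2) the pool is (10, 11, 11)


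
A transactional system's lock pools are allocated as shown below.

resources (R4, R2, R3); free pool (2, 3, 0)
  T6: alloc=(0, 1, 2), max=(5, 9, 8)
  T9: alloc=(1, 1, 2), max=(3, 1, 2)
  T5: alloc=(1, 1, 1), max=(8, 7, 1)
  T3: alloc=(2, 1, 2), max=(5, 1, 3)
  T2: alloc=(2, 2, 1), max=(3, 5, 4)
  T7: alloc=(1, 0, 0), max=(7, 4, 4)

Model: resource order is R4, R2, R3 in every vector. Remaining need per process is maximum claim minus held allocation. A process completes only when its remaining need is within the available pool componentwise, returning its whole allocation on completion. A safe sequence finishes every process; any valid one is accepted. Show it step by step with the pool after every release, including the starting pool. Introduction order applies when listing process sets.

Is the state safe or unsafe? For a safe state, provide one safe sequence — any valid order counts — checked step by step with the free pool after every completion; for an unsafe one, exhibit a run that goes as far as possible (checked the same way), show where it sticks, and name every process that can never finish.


SAFE. One safe sequence: T9, T3, T2, T5, T7, T6.
Key observation: at T9 the run first touches a limit — (2, 0, 0) against (2, 3, 0), exact on a resource it actually requests.
Step-by-step check:
  pool = (2, 3, 0)
  T9 needs (2, 0, 0) <= (2, 3, 0) -> finishes; pool += (1, 1, 2) = (3, 4, 2)
  T3 needs (3, 0, 1) <= (3, 4, 2) -> finishes; pool += (2, 1, 2) = (5, 5, 4)
  T2 needs (1, 3, 3) <= (5, 5, 4) -> finishes; pool += (2, 2, 1) = (7, 7, 5)
  T5 needs (7, 6, 0) <= (7, 7, 5) -> finishes; pool += (1, 1, 1) = (8, 8, 6)
  T7 needs (6, 4, 4) <= (8, 8, 6) -> finishes; pool += (1, 0, 0) = (9, 8, 6)
  T6 needs (5, 8, 6) <= (9, 8, 6) -> finishes; pool += (0, 1, 2) = (9, 9, 8)


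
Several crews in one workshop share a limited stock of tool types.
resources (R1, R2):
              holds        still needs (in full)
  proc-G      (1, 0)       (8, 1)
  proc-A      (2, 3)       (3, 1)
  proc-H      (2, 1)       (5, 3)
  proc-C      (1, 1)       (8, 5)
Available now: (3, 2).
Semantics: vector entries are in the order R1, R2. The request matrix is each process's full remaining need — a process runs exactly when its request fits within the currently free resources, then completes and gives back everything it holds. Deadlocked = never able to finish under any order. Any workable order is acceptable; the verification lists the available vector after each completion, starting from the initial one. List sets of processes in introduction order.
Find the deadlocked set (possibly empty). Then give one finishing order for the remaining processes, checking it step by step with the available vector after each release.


Deadlocked set: proc-G and proc-C.
Key observation: no order helps: past proc-A, proc-H, the free pool tops out at (7, 6), below what each blocked process needs in R1.
A valid finishing order for the others: proc-A, proc-H. Verifying each step:
  pool = (3, 2)
  proc-A needs (3, 1) <= (3, 2) -> finishes; pool += (2, 3) = (5, 5)
  proc-H needs (5, 3) <= (5, 5) -> finishes; pool += (2, 1) = (7, 6)
None of the blocked processes ever fits:
  proc-G cannot run: need (8, 1) vs free (7, 6) (insufficient R1)
  proc-C cannot run: need (8, 5) vs free (7, 6) (insufficient R1)


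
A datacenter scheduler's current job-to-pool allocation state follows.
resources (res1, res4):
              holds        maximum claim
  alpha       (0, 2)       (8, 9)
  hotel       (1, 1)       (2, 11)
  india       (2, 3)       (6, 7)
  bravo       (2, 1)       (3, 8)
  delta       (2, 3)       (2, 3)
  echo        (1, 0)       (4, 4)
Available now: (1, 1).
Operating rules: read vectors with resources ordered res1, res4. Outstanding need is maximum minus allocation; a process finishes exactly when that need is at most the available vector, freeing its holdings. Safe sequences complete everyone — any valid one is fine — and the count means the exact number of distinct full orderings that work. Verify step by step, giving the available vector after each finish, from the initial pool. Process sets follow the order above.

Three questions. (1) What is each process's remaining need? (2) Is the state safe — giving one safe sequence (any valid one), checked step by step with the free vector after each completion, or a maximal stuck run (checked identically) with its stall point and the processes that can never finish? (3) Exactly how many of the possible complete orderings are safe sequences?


(1) Outstanding need per process (order res1, res4):
  alpha: (8, 7)
  hotel: (1, 10)
  india: (4, 4)
  bravo: (1, 7)
  delta: (0, 0)
  echo: (3, 4)
(2) The state is SAFE; one workable sequence: delta, echo, india, bravo, alpha, hotel.
Key observation: the first exact fit in this order is echo — it needs (3, 4) with (3, 4) free, meeting a requested resource to the last unit.
Walking it through:
  pool = (1, 1)
  delta needs (0, 0) <= (1, 1) -> finishes; pool += (2, 3) = (3, 4)
  echo needs (3, 4) <= (3, 4) -> finishes; pool += (1, 0) = (4, 4)
  india needs (4, 4) <= (4, 4) -> finishes; pool += (2, 3) = (6, 7)
  bravo needs (1, 7) <= (6, 7) -> finishes; pool += (2, 1) = (8, 8)
  alpha needs (8, 7) <= (8, 8) -> finishes; pool += (0, 2) = (8, 10)
  hotel needs (1, 10) <= (8, 10) -> finishes; pool += (1, 1) = (9, 11)
(3) Precisely 1 of the possible complete orderings is a safe sequence.


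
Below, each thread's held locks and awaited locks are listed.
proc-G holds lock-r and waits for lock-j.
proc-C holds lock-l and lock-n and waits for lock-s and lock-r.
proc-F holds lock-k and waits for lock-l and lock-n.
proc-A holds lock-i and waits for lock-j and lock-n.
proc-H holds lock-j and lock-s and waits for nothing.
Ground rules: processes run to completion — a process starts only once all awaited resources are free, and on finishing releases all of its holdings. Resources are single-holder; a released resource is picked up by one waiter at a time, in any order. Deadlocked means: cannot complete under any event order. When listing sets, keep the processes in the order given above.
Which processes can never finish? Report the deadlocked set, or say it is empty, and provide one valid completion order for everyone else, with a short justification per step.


The deadlocked set is empty.
Key observation: the wait graph is acyclic; completion cascades from the unblocked processes through everyone else.
One completion order for the rest: proc-H, proc-G, proc-C, proc-F, proc-A.
Verifying each step:
  run proc-H (it waits on nothing); releases lock-j and lock-s
  proc-G waits on lock-j — all released -> runs and releases lock-r
  proc-C waits on lock-s and lock-r — all released -> runs and releases lock-l and lock-n
  proc-F waits on lock-l and lock-n — all released -> runs and releases lock-k
  proc-A waits on lock-j and lock-n — all released -> runs and releases lock-i


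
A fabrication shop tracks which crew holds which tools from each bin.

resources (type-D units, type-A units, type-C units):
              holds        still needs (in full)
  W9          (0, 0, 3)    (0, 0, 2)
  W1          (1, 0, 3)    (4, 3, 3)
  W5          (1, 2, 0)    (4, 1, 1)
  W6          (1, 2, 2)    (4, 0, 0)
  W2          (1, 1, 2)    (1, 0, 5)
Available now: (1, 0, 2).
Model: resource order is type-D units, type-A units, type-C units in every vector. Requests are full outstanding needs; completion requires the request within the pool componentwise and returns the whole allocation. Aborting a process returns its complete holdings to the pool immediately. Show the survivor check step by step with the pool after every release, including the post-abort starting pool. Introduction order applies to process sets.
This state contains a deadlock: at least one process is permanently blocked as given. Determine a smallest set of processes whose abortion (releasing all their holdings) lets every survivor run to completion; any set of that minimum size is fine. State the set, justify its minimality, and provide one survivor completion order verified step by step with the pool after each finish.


Minimum abort set: W1 and W6.
Key observation: the returned (2, 2, 5) from W1 and W6 is what brings W5 — unrunnable before, under any order — into play at step 2.
No one abort is enough; case by case: W9 alone leaves W1 blocked (short on type-D units and type-A units); W1 alone leaves W5 blocked (short on type-D units); W5 alone leaves W1 blocked (short on type-D units); W6 alone leaves W1 blocked (short on type-D units); W2 alone leaves W1 blocked (short on type-D units and type-A units).
Survivors finish in the order: W2, W5, W9. Walking it through (pool after the aborts first):
  pool = (3, 2, 7)
  W2 needs (1, 0, 5) <= (3, 2, 7) -> finishes; pool += (1, 1, 2) = (4, 3, 9)
  W5 needs (4, 1, 1) <= (4, 3, 9) -> finishes; pool += (1, 2, 0) = (5, 5, 9)
  W9 needs (0, 0, 2) <= (5, 5, 9) -> finishes; pool += (0, 0, 3) = (5, 5, 12)


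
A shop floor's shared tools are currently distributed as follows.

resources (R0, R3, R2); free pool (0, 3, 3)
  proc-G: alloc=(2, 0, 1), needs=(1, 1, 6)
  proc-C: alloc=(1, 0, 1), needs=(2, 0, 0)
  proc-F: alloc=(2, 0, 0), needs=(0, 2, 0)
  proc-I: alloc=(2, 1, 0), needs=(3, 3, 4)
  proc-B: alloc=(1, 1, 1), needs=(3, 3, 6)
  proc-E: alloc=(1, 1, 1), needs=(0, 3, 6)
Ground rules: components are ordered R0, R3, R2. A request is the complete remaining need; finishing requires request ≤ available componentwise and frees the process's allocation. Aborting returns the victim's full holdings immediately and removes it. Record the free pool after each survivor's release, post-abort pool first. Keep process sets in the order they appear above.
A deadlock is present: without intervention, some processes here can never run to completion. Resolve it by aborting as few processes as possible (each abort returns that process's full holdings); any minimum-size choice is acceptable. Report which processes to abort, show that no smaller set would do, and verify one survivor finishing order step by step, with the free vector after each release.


Minimum abort set: proc-B and proc-E.
Key observation: before aborting proc-B and proc-E, proc-G was permanently blocked — no order could ever run it; afterwards it completes at step 3.
Why nothing smaller works — every single abort fails: proc-G alone leaves proc-B blocked (short on R2); proc-C alone leaves proc-G blocked (short on R2); proc-F alone leaves proc-G blocked (short on R2); proc-I alone leaves proc-G blocked (short on R2); proc-B alone leaves proc-G blocked (short on R2); proc-E alone leaves proc-G blocked (short on R2).
The survivors complete as proc-C, proc-F, proc-G, proc-I. Verifying each step (starting from the post-abort pool):
  pool = (2, 5, 5)
  proc-C needs (2, 0, 0) <= (2, 5, 5) -> finishes; pool += (1, 0, 1) = (3, 5, 6)
  proc-F needs (0, 2, 0) <= (3, 5, 6) -> finishes; pool += (2, 0, 0) = (5, 5, 6)
  proc-G needs (1, 1, 6) <= (5, 5, 6) -> finishes; pool += (2, 0, 1) = (7, 5, 7)
  proc-I needs (3, 3, 4) <= (7, 5, 7) -> finishes; pool += (2, 1, 0) = (9, 6, 7)


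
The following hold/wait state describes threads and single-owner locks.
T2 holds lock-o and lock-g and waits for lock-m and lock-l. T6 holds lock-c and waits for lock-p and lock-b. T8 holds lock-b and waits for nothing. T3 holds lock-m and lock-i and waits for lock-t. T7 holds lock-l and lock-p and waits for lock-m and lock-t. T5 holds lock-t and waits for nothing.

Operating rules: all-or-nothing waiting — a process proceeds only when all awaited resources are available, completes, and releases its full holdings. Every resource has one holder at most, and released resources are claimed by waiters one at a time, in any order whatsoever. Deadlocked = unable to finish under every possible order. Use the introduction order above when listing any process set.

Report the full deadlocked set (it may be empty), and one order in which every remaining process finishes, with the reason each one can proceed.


The deadlocked set is empty.
Key observation: all waits point, directly or indirectly, at processes that can finish, so nothing is permanently blocked.
A valid finishing order for the others: T5, T3, T8, T7, T2, T6.
Step-by-step check:
  T5 waits on nothing -> runs at once and releases lock-t
  T3: everything it awaited (lock-t) is free; runs, freeing lock-m and lock-i
  T8 waits on nothing -> runs at once and releases lock-b
  T7: everything it awaited (lock-m and lock-t) is free; runs, freeing lock-l and lock-p
  T2: everything it awaited (lock-m and lock-l) is free; runs, freeing lock-o and lock-g
  T6: everything it awaited (lock-p and lock-b) is free; runs, freeing lock-c


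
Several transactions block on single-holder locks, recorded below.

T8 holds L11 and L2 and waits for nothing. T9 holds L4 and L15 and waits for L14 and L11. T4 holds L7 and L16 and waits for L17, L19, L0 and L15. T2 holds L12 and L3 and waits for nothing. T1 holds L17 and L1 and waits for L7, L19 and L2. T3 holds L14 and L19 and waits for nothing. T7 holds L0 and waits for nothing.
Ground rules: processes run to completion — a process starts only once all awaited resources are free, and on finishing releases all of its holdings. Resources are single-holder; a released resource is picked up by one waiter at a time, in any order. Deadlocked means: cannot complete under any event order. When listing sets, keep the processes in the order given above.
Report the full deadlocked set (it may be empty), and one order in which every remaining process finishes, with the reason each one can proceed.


Deadlocked: T4 and T1.
Key observation: nobody on the ring T4 -> T1 -> T4 can start until another member finishes, which never happens; no other process is dragged down with it.
The rest can finish in the order T3, T7, T2, T8, T9.
Step-by-step check:
  T3 waits on nothing -> runs at once and releases L14 and L19
  T7 waits on nothing -> runs at once and releases L0
  T2 waits on nothing -> runs at once and releases L12 and L3
  T8 waits on nothing -> runs at once and releases L11 and L2
  run T9 (all its waits — L14 and L11 — are resolved); releases L4 and L15
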